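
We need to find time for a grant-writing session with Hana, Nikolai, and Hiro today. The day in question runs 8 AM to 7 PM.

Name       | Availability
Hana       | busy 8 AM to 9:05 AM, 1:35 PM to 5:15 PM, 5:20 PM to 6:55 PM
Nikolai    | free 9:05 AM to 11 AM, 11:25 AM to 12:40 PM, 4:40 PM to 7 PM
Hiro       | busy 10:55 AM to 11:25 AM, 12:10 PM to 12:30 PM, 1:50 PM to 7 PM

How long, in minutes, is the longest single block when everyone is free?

110

Hana free: 09:05-13:35, 17:15-17:20, 18:55-19:00 (invert busy blocks within the working day).
Nikolai free: 09:05-11:00, 11:25-12:40, 16:40-19:00.
Hiro free: 08:00-10:55, 11:25-12:10, 12:30-13:50 (invert busy blocks within the working day).
Hana ∩ Nikolai: 09:05-11:00, 11:25-12:40, 17:15-17:20, 18:55-19:00.
Hana ∩ Nikolai ∩ Hiro: 09:05-10:55, 11:25-12:10, 12:30-12:40.
The longest is 09:05-10:55 at 110 minutes.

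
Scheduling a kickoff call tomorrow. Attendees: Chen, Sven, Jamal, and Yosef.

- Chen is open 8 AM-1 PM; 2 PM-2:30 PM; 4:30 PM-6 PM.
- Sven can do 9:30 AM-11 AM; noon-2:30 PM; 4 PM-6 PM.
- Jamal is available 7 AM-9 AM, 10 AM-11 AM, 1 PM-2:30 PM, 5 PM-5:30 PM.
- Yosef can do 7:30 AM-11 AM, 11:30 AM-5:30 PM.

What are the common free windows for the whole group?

Chen ∩ Sven: 09:30-11:00, 12:00-13:00, 14:00-14:30, 16:30-18:00.
Chen ∩ Sven ∩ Jamal: 10:00-11:00, 14:00-14:30, 17:00-17:30.
Chen ∩ Sven ∩ Jamal ∩ Yosef: 10:00-11:00, 14:00-14:30, 17:00-17:30.

10:00-11:00, 14:00-14:30, 17:00-17:30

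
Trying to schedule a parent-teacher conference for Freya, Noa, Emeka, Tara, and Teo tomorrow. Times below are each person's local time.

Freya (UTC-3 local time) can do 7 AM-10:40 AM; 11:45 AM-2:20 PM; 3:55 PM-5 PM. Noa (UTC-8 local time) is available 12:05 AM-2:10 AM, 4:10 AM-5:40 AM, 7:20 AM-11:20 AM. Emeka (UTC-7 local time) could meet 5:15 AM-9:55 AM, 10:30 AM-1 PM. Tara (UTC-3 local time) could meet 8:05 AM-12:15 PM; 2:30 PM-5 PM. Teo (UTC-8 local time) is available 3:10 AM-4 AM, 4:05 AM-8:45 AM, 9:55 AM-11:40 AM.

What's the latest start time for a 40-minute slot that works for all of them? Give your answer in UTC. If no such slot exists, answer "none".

13:00

Freya in UTC: 10:00-13:40, 14:45-17:20, 18:55-20:00 (add 3h to convert from UTC-3).
Noa in UTC: 08:05-10:10, 12:10-13:40, 15:20-19:20 (add 8h to convert from UTC-8).
Emeka in UTC: 12:15-16:55, 17:30-20:00 (add 7h to convert from UTC-7).
Tara in UTC: 11:05-15:15, 17:30-20:00 (add 3h to convert from UTC-3).
Teo in UTC: 11:10-12:00, 12:05-16:45, 17:55-19:40 (add 8h to convert from UTC-8).
Freya ∩ Noa: 10:00-10:10, 12:10-13:40, 15:20-17:20, 18:55-19:20.
Freya ∩ Noa ∩ Emeka: 12:15-13:40, 15:20-16:55, 18:55-19:20.
Freya ∩ Noa ∩ Emeka ∩ Tara: 12:15-13:40, 18:55-19:20.
Freya ∩ Noa ∩ Emeka ∩ Tara ∩ Teo: 12:15-13:40, 18:55-19:20.
The last common window of at least 40 minutes is 12:15-13:40; a 40-minute meeting can start as late as 13:00 and still end by 13:40.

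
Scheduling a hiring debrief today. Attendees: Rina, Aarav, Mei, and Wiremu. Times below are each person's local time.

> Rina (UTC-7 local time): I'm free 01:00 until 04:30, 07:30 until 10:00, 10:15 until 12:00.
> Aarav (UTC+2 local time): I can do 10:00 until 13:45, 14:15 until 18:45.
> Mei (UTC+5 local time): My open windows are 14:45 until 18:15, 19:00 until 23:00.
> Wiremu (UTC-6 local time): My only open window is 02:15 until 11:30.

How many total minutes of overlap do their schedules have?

Rina in UTC: 08:00-11:30, 14:30-17:00, 17:15-19:00 (add 7h to convert from UTC-7).
Aarav in UTC: 08:00-11:45, 12:15-16:45 (subtract 2h to convert from UTC+2).
Mei in UTC: 09:45-13:15, 14:00-18:00 (subtract 5h to convert from UTC+5).
Wiremu in UTC: 08:15-17:30 (add 6h to convert from UTC-6).
Rina ∩ Aarav: 08:00-11:30, 14:30-16:45.
Rina ∩ Aarav ∩ Mei: 09:45-11:30, 14:30-16:45.
Rina ∩ Aarav ∩ Mei ∩ Wiremu: 09:45-11:30, 14:30-16:45.
Those are the intersection windows.
Summing the common windows: 105 + 135 = 240 minutes.

240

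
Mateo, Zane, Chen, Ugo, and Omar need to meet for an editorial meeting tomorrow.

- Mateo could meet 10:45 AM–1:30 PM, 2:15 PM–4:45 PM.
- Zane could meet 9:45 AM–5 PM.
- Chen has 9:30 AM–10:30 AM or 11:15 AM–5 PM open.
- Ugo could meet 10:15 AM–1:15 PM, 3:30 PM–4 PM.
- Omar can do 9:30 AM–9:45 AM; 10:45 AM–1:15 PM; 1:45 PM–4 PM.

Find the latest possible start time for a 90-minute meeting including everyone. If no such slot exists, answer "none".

Mateo ∩ Zane: 10:45-13:30, 14:15-16:45.
Mateo ∩ Zane ∩ Chen: 11:15-13:30, 14:15-16:45.
Mateo ∩ Zane ∩ Chen ∩ Ugo: 11:15-13:15, 15:30-16:00.
Mateo ∩ Zane ∩ Chen ∩ Ugo ∩ Omar: 11:15-13:15, 15:30-16:00.
The last common window of at least 90 minutes is 11:15-13:15; a 90-minute meeting can start as late as 11:45 and still end by 13:15.

11:45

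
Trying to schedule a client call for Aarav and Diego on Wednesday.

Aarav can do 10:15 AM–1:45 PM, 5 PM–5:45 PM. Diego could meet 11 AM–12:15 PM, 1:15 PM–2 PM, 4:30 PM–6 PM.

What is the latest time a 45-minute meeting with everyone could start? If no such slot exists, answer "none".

Aarav ∩ Diego: 11:00-12:15, 13:15-13:45, 17:00-17:45.
The last common window of at least 45 minutes is 17:00-17:45; a 45-minute meeting can start as late as 17:00 and still end by 17:45.

17:00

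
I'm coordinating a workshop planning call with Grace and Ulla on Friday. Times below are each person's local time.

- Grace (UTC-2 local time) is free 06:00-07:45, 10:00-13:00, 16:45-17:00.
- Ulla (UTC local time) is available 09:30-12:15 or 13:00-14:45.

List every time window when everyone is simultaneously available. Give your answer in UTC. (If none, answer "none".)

09:30-09:45, 12:00-12:15, 13:00-14:45

Grace in UTC: 08:00-09:45, 12:00-15:00, 18:45-19:00 (add 2h to convert from UTC-2).
Ulla in UTC: 09:30-12:15, 13:00-14:45.
Grace ∩ Ulla: 09:30-09:45, 12:00-12:15, 13:00-14:45.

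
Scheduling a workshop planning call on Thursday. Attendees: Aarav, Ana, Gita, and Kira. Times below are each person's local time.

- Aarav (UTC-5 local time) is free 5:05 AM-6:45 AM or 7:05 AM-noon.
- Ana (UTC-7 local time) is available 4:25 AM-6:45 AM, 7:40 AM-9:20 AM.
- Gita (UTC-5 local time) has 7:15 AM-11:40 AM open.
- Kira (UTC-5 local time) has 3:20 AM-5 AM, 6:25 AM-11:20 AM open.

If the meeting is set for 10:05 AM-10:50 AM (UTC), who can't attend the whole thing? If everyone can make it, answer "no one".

Ana, Gita, Kira

Aarav in UTC: 10:05-11:45, 12:05-17:00 (add 5h to convert from UTC-5).
Ana in UTC: 11:25-13:45, 14:40-16:20 (add 7h to convert from UTC-7).
Gita in UTC: 12:15-16:40 (add 5h to convert from UTC-5).
Kira in UTC: 08:20-10:00, 11:25-16:20 (add 5h to convert from UTC-5).
Aarav: free for 10:05-10:50. Ana: not fully free for 10:05-10:50. Gita: not fully free for 10:05-10:50. Kira: not fully free for 10:05-10:50.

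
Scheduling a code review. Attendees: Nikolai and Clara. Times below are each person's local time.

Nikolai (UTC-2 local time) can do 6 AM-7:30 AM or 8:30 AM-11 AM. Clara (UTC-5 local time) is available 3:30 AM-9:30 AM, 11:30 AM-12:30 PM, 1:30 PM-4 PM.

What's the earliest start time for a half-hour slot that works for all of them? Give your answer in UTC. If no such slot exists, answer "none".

Nikolai in UTC: 08:00-09:30, 10:30-13:00 (add 2h to convert from UTC-2).
Clara in UTC: 08:30-14:30, 16:30-17:30, 18:30-21:00 (add 5h to convert from UTC-5).
Nikolai ∩ Clara: 08:30-09:30, 10:30-13:00.
Those are the intersection windows.
The first common window of at least 30 minutes is 08:30-09:30, so the earliest start is 08:30.

08:30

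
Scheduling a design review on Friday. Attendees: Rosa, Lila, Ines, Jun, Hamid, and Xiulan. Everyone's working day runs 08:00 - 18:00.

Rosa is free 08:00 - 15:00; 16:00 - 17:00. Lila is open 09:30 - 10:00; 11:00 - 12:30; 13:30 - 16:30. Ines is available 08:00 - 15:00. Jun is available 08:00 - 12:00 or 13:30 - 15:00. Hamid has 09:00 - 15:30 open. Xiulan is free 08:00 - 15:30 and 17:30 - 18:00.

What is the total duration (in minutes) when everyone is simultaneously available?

180

Rosa ∩ Lila: 09:30-10:00, 11:00-12:30, 13:30-15:00, 16:00-16:30.
Rosa ∩ Lila ∩ Ines: 09:30-10:00, 11:00-12:30, 13:30-15:00.
Rosa ∩ Lila ∩ Ines ∩ Jun: 09:30-10:00, 11:00-12:00, 13:30-15:00.
Rosa ∩ Lila ∩ Ines ∩ Jun ∩ Hamid: 09:30-10:00, 11:00-12:00, 13:30-15:00.
Rosa ∩ Lila ∩ Ines ∩ Jun ∩ Hamid ∩ Xiulan: 09:30-10:00, 11:00-12:00, 13:30-15:00.
Summing the common windows: 30 + 60 + 90 = 180 minutes.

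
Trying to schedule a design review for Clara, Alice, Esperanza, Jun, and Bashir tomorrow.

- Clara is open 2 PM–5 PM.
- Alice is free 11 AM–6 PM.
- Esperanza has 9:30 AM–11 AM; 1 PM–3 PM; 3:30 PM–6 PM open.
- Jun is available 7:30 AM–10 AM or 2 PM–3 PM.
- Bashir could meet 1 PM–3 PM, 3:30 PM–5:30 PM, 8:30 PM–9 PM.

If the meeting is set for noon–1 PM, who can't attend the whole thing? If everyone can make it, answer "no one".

Clara: not fully free for 12:00-13:00. Alice: free for 12:00-13:00. Esperanza: not fully free for 12:00-13:00. Jun: not fully free for 12:00-13:00. Bashir: not fully free for 12:00-13:00.

Bashir, Clara, Esperanza, Jun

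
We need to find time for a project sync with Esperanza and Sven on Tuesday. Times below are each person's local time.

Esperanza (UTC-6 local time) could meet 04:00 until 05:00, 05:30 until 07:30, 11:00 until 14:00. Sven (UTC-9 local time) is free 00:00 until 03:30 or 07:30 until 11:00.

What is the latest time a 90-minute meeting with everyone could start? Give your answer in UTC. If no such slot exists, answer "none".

Esperanza in UTC: 10:00-11:00, 11:30-13:30, 17:00-20:00 (add 6h to convert from UTC-6).
Sven in UTC: 09:00-12:30, 16:30-20:00 (add 9h to convert from UTC-9).
Esperanza ∩ Sven: 10:00-11:00, 11:30-12:30, 17:00-20:00.
The last common window of at least 90 minutes is 17:00-20:00; a 90-minute meeting can start as late as 18:30 and still end by 20:00.

18:30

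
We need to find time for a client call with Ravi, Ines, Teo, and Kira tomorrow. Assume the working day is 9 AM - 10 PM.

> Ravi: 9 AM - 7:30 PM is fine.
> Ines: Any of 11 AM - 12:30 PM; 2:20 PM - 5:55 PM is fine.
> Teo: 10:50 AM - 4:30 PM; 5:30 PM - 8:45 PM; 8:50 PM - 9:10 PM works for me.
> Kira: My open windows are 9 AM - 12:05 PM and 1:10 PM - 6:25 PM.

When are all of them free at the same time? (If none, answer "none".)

Ravi ∩ Ines: 11:00-12:30, 14:20-17:55.
Ravi ∩ Ines ∩ Teo: 11:00-12:30, 14:20-16:30, 17:30-17:55.
Ravi ∩ Ines ∩ Teo ∩ Kira: 11:00-12:05, 14:20-16:30, 17:30-17:55.
So the common availability across everyone is 11:00-12:05, 14:20-16:30, 17:30-17:55.

11:00-12:05, 14:20-16:30, 17:30-17:55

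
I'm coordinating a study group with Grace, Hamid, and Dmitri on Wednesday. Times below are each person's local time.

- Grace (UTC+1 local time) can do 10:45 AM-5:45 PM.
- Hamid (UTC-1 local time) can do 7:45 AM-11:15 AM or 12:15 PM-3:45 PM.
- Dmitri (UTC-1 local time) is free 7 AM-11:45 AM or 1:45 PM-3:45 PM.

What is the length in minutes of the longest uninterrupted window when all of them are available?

150

Grace in UTC: 09:45-16:45 (subtract 1h to convert from UTC+1).
Hamid in UTC: 08:45-12:15, 13:15-16:45 (add 1h to convert from UTC-1).
Dmitri in UTC: 08:00-12:45, 14:45-16:45 (add 1h to convert from UTC-1).
Grace ∩ Hamid: 09:45-12:15, 13:15-16:45.
Grace ∩ Hamid ∩ Dmitri: 09:45-12:15, 14:45-16:45.
So the common availability across everyone is 09:45-12:15, 14:45-16:45.
The longest is 09:45-12:15 at 150 minutes.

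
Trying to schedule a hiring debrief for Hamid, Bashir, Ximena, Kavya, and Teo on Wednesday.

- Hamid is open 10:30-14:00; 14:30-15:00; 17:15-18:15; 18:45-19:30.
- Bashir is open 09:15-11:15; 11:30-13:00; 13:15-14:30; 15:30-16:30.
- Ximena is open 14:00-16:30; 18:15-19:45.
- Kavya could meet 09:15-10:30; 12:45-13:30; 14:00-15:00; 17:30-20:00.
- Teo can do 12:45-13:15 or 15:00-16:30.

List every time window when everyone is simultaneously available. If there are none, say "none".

Hamid ∩ Bashir: 10:30-11:15, 11:30-13:00, 13:15-14:00.
Hamid ∩ Bashir ∩ Ximena: ∅.
Hamid ∩ Bashir ∩ Ximena ∩ Kavya: ∅.
Hamid ∩ Bashir ∩ Ximena ∩ Kavya ∩ Teo: ∅.
There is no time when everyone is free.

none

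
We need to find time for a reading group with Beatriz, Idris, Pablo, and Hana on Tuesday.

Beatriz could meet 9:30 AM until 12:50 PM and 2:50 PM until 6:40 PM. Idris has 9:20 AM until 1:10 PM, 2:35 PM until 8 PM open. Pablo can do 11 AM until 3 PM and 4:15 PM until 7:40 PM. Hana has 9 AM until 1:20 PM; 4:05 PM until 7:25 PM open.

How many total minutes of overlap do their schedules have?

Beatriz ∩ Idris: 09:30-12:50, 14:50-18:40.
Beatriz ∩ Idris ∩ Pablo: 11:00-12:50, 14:50-15:00, 16:15-18:40.
Beatriz ∩ Idris ∩ Pablo ∩ Hana: 11:00-12:50, 16:15-18:40.
Summing the common windows: 110 + 145 = 255 minutes.

255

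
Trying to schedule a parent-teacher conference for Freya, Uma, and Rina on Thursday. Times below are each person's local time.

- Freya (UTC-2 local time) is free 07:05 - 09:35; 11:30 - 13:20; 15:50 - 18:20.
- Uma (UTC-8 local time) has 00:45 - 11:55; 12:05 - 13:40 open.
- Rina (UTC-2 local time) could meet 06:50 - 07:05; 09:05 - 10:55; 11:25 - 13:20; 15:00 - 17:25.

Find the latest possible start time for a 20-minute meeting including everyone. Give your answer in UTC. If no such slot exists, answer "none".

19:05

Freya in UTC: 09:05-11:35, 13:30-15:20, 17:50-20:20 (add 2h to convert from UTC-2).
Uma in UTC: 08:45-19:55, 20:05-21:40 (add 8h to convert from UTC-8).
Rina in UTC: 08:50-09:05, 11:05-12:55, 13:25-15:20, 17:00-19:25 (add 2h to convert from UTC-2).
Freya ∩ Uma: 09:05-11:35, 13:30-15:20, 17:50-19:55, 20:05-20:20.
Freya ∩ Uma ∩ Rina: 11:05-11:35, 13:30-15:20, 17:50-19:25.
So the common availability across everyone is 11:05-11:35, 13:30-15:20, 17:50-19:25.
The last common window of at least 20 minutes is 17:50-19:25; a 20-minute meeting can start as late as 19:05 and still end by 19:25.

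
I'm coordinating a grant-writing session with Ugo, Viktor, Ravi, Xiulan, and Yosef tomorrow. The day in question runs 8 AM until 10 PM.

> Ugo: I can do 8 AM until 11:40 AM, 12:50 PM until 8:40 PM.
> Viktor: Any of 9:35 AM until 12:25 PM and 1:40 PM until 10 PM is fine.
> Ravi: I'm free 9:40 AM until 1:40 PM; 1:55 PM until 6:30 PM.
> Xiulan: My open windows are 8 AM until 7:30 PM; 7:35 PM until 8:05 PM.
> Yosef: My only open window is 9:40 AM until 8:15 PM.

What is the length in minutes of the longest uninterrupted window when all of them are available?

Ugo ∩ Viktor: 09:35-11:40, 13:40-20:40.
Ugo ∩ Viktor ∩ Ravi: 09:40-11:40, 13:55-18:30.
Ugo ∩ Viktor ∩ Ravi ∩ Xiulan: 09:40-11:40, 13:55-18:30.
Ugo ∩ Viktor ∩ Ravi ∩ Xiulan ∩ Yosef: 09:40-11:40, 13:55-18:30.
So the common availability across everyone is 09:40-11:40, 13:55-18:30.
The longest is 13:55-18:30 at 275 minutes.

275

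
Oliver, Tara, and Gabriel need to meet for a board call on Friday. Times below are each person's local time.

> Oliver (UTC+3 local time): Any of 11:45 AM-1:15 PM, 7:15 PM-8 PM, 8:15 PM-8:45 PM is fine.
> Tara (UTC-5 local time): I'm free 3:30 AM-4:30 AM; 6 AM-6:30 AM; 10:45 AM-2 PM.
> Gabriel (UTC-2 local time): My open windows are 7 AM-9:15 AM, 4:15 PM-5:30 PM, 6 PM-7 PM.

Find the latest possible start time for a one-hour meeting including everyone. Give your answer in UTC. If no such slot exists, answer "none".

Oliver in UTC: 08:45-10:15, 16:15-17:00, 17:15-17:45 (subtract 3h to convert from UTC+3).
Tara in UTC: 08:30-09:30, 11:00-11:30, 15:45-19:00 (add 5h to convert from UTC-5).
Gabriel in UTC: 09:00-11:15, 18:15-19:30, 20:00-21:00 (add 2h to convert from UTC-2).
Oliver ∩ Tara: 08:45-09:30, 16:15-17:00, 17:15-17:45.
Oliver ∩ Tara ∩ Gabriel: 09:00-09:30.
No common window is at least 60 minutes long.

none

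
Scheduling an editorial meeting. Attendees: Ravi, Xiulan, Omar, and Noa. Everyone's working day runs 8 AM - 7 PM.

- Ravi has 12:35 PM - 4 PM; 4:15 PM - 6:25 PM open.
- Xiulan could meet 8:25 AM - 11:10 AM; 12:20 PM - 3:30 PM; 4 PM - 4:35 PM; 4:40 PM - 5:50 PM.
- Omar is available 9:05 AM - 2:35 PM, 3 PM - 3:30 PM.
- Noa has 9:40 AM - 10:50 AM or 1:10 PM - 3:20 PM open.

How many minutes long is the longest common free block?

85

Ravi ∩ Xiulan: 12:35-15:30, 16:15-16:35, 16:40-17:50.
Ravi ∩ Xiulan ∩ Omar: 12:35-14:35, 15:00-15:30.
Ravi ∩ Xiulan ∩ Omar ∩ Noa: 13:10-14:35, 15:00-15:20.
So the common availability across everyone is 13:10-14:35, 15:00-15:20.
The longest is 13:10-14:35 at 85 minutes.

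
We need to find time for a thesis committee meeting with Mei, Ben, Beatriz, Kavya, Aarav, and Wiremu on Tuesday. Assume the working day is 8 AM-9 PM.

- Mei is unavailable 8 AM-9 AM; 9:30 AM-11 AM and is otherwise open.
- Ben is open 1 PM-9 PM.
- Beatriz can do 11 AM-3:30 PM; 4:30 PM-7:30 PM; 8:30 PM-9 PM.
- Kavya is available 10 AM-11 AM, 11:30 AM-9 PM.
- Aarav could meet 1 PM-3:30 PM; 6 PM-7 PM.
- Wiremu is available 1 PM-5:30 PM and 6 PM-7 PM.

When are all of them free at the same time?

13:00-15:30, 18:00-19:00

Mei free: 09:00-09:30, 11:00-21:00 (invert busy blocks within the working day).
Ben free: 13:00-21:00.
Beatriz free: 11:00-15:30, 16:30-19:30, 20:30-21:00.
Kavya free: 10:00-11:00, 11:30-21:00.
Aarav free: 13:00-15:30, 18:00-19:00.
Wiremu free: 13:00-17:30, 18:00-19:00.
Mei ∩ Ben: 13:00-21:00.
Mei ∩ Ben ∩ Beatriz: 13:00-15:30, 16:30-19:30, 20:30-21:00.
Mei ∩ Ben ∩ Beatriz ∩ Kavya: 13:00-15:30, 16:30-19:30, 20:30-21:00.
Mei ∩ Ben ∩ Beatriz ∩ Kavya ∩ Aarav: 13:00-15:30, 18:00-19:00.
Mei ∩ Ben ∩ Beatriz ∩ Kavya ∩ Aarav ∩ Wiremu: 13:00-15:30, 18:00-19:00.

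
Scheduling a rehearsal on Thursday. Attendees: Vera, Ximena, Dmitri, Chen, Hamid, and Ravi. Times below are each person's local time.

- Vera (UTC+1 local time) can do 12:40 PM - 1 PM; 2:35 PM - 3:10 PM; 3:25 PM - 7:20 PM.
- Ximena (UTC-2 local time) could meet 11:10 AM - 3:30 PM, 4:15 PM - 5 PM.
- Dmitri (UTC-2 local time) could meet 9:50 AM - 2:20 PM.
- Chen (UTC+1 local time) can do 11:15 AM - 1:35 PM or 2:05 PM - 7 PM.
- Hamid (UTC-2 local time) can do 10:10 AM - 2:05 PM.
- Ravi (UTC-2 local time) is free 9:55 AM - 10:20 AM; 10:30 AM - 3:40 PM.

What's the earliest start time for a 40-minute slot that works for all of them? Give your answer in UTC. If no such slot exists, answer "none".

Vera in UTC: 11:40-12:00, 13:35-14:10, 14:25-18:20 (subtract 1h to convert from UTC+1).
Ximena in UTC: 13:10-17:30, 18:15-19:00 (add 2h to convert from UTC-2).
Dmitri in UTC: 11:50-16:20 (add 2h to convert from UTC-2).
Chen in UTC: 10:15-12:35, 13:05-18:00 (subtract 1h to convert from UTC+1).
Hamid in UTC: 12:10-16:05 (add 2h to convert from UTC-2).
Ravi in UTC: 11:55-12:20, 12:30-17:40 (add 2h to convert from UTC-2).
Vera ∩ Ximena: 13:35-14:10, 14:25-17:30, 18:15-18:20.
Vera ∩ Ximena ∩ Dmitri: 13:35-14:10, 14:25-16:20.
Vera ∩ Ximena ∩ Dmitri ∩ Chen: 13:35-14:10, 14:25-16:20.
Vera ∩ Ximena ∩ Dmitri ∩ Chen ∩ Hamid: 13:35-14:10, 14:25-16:05.
Vera ∩ Ximena ∩ Dmitri ∩ Chen ∩ Hamid ∩ Ravi: 13:35-14:10, 14:25-16:05.
The first common window of at least 40 minutes is 14:25-16:05, so the earliest start is 14:25.

14:25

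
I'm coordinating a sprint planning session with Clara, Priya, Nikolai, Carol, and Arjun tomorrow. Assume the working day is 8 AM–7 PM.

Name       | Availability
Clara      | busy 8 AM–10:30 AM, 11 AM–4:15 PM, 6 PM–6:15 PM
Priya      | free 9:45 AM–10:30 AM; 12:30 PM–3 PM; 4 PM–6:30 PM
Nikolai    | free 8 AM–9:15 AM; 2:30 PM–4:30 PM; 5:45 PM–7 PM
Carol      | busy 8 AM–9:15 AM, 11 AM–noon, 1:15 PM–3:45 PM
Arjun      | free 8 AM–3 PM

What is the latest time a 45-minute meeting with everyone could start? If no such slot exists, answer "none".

none

Clara free: 10:30-11:00, 16:15-18:00, 18:15-19:00 (invert busy blocks within the working day).
Priya free: 09:45-10:30, 12:30-15:00, 16:00-18:30.
Nikolai free: 08:00-09:15, 14:30-16:30, 17:45-19:00.
Carol free: 09:15-11:00, 12:00-13:15, 15:45-19:00 (invert busy blocks within the working day).
Arjun free: 08:00-15:00.
Clara ∩ Priya: 16:15-18:00, 18:15-18:30.
Clara ∩ Priya ∩ Nikolai: 16:15-16:30, 17:45-18:00, 18:15-18:30.
Clara ∩ Priya ∩ Nikolai ∩ Carol: 16:15-16:30, 17:45-18:00, 18:15-18:30.
Clara ∩ Priya ∩ Nikolai ∩ Carol ∩ Arjun: ∅.
There is no time when everyone is free.
No common window is at least 45 minutes long.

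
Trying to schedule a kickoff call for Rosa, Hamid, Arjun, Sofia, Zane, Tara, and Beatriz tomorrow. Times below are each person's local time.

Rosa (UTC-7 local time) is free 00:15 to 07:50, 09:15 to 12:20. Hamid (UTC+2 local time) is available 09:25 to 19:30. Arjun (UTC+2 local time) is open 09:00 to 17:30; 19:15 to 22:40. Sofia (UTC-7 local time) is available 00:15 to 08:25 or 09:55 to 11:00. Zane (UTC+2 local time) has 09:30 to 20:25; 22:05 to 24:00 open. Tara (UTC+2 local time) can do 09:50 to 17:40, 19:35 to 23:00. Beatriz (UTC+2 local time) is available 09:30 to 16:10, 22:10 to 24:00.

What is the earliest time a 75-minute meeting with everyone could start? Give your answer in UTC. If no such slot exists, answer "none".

07:50

Rosa in UTC: 07:15-14:50, 16:15-19:20 (add 7h to convert from UTC-7).
Hamid in UTC: 07:25-17:30 (subtract 2h to convert from UTC+2).
Arjun in UTC: 07:00-15:30, 17:15-20:40 (subtract 2h to convert from UTC+2).
Sofia in UTC: 07:15-15:25, 16:55-18:00 (add 7h to convert from UTC-7).
Zane in UTC: 07:30-18:25, 20:05-22:00 (subtract 2h to convert from UTC+2).
Tara in UTC: 07:50-15:40, 17:35-21:00 (subtract 2h to convert from UTC+2).
Beatriz in UTC: 07:30-14:10, 20:10-22:00 (subtract 2h to convert from UTC+2).
Rosa ∩ Hamid: 07:25-14:50, 16:15-17:30.
Rosa ∩ Hamid ∩ Arjun: 07:25-14:50, 17:15-17:30.
Rosa ∩ Hamid ∩ Arjun ∩ Sofia: 07:25-14:50, 17:15-17:30.
Rosa ∩ Hamid ∩ Arjun ∩ Sofia ∩ Zane: 07:30-14:50, 17:15-17:30.
Rosa ∩ Hamid ∩ Arjun ∩ Sofia ∩ Zane ∩ Tara: 07:50-14:50.
Rosa ∩ Hamid ∩ Arjun ∩ Sofia ∩ Zane ∩ Tara ∩ Beatriz: 07:50-14:10.
The first common window of at least 75 minutes is 07:50-14:10, so the earliest start is 07:50.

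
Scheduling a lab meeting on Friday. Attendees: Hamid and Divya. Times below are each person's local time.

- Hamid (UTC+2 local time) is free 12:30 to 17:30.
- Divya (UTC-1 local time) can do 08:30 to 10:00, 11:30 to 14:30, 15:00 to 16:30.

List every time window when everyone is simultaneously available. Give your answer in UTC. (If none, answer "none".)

Hamid in UTC: 10:30-15:30 (subtract 2h to convert from UTC+2).
Divya in UTC: 09:30-11:00, 12:30-15:30, 16:00-17:30 (add 1h to convert from UTC-1).
Hamid ∩ Divya: 10:30-11:00, 12:30-15:30.
So the common availability across everyone is 10:30-11:00, 12:30-15:30.

10:30-11:00, 12:30-15:30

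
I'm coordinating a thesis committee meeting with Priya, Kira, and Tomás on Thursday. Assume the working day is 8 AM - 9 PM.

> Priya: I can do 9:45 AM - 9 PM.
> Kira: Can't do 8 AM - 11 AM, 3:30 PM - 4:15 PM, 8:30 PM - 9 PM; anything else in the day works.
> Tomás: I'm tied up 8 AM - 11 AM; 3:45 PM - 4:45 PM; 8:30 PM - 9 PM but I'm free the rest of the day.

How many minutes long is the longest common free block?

Priya free: 09:45-21:00.
Kira free: 11:00-15:30, 16:15-20:30 (invert busy blocks within the working day).
Tomás free: 11:00-15:45, 16:45-20:30 (invert busy blocks within the working day).
Priya ∩ Kira: 11:00-15:30, 16:15-20:30.
Priya ∩ Kira ∩ Tomás: 11:00-15:30, 16:45-20:30.
Those are the intersection windows.
The longest is 11:00-15:30 at 270 minutes.

270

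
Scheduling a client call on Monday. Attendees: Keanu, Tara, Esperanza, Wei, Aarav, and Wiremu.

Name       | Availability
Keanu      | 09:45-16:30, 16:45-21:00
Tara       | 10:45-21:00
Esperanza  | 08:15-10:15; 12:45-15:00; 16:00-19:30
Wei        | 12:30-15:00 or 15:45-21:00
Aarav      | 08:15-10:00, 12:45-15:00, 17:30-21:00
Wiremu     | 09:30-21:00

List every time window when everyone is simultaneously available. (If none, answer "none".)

Keanu ∩ Tara: 10:45-16:30, 16:45-21:00.
Keanu ∩ Tara ∩ Esperanza: 12:45-15:00, 16:00-16:30, 16:45-19:30.
Keanu ∩ Tara ∩ Esperanza ∩ Wei: 12:45-15:00, 16:00-16:30, 16:45-19:30.
Keanu ∩ Tara ∩ Esperanza ∩ Wei ∩ Aarav: 12:45-15:00, 17:30-19:30.
Keanu ∩ Tara ∩ Esperanza ∩ Wei ∩ Aarav ∩ Wiremu: 12:45-15:00, 17:30-19:30.

12:45-15:00, 17:30-19:30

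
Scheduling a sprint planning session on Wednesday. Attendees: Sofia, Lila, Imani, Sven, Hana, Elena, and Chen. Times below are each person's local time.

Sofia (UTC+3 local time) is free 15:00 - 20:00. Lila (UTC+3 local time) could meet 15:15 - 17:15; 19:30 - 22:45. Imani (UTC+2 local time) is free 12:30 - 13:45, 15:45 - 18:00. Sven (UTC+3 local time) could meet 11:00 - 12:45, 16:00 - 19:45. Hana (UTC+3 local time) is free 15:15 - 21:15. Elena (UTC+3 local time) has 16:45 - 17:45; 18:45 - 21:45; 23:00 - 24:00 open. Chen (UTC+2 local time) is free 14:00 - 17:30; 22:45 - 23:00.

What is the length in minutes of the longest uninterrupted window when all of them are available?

30

Sofia in UTC: 12:00-17:00 (subtract 3h to convert from UTC+3).
Lila in UTC: 12:15-14:15, 16:30-19:45 (subtract 3h to convert from UTC+3).
Imani in UTC: 10:30-11:45, 13:45-16:00 (subtract 2h to convert from UTC+2).
Sven in UTC: 08:00-09:45, 13:00-16:45 (subtract 3h to convert from UTC+3).
Hana in UTC: 12:15-18:15 (subtract 3h to convert from UTC+3).
Elena in UTC: 13:45-14:45, 15:45-18:45, 20:00-21:00 (subtract 3h to convert from UTC+3).
Chen in UTC: 12:00-15:30, 20:45-21:00 (subtract 2h to convert from UTC+2).
Sofia ∩ Lila: 12:15-14:15, 16:30-17:00.
Sofia ∩ Lila ∩ Imani: 13:45-14:15.
Sofia ∩ Lila ∩ Imani ∩ Sven: 13:45-14:15.
Sofia ∩ Lila ∩ Imani ∩ Sven ∩ Hana: 13:45-14:15.
Sofia ∩ Lila ∩ Imani ∩ Sven ∩ Hana ∩ Elena: 13:45-14:15.
Sofia ∩ Lila ∩ Imani ∩ Sven ∩ Hana ∩ Elena ∩ Chen: 13:45-14:15.
The longest is 13:45-14:15 at 30 minutes.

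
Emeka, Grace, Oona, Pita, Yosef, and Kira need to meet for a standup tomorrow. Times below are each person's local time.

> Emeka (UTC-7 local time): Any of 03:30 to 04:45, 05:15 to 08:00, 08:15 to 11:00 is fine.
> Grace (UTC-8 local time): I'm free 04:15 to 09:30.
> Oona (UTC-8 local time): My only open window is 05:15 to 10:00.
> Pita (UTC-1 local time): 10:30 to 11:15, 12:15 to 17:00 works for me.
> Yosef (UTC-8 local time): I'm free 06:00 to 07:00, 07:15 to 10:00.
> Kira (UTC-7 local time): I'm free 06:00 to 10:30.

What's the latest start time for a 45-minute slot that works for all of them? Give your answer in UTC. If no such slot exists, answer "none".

16:45

Emeka in UTC: 10:30-11:45, 12:15-15:00, 15:15-18:00 (add 7h to convert from UTC-7).
Grace in UTC: 12:15-17:30 (add 8h to convert from UTC-8).
Oona in UTC: 13:15-18:00 (add 8h to convert from UTC-8).
Pita in UTC: 11:30-12:15, 13:15-18:00 (add 1h to convert from UTC-1).
Yosef in UTC: 14:00-15:00, 15:15-18:00 (add 8h to convert from UTC-8).
Kira in UTC: 13:00-17:30 (add 7h to convert from UTC-7).
Emeka ∩ Grace: 12:15-15:00, 15:15-17:30.
Emeka ∩ Grace ∩ Oona: 13:15-15:00, 15:15-17:30.
Emeka ∩ Grace ∩ Oona ∩ Pita: 13:15-15:00, 15:15-17:30.
Emeka ∩ Grace ∩ Oona ∩ Pita ∩ Yosef: 14:00-15:00, 15:15-17:30.
Emeka ∩ Grace ∩ Oona ∩ Pita ∩ Yosef ∩ Kira: 14:00-15:00, 15:15-17:30.
So the common availability across everyone is 14:00-15:00, 15:15-17:30.
The last common window of at least 45 minutes is 15:15-17:30; a 45-minute meeting can start as late as 16:45 and still end by 17:30.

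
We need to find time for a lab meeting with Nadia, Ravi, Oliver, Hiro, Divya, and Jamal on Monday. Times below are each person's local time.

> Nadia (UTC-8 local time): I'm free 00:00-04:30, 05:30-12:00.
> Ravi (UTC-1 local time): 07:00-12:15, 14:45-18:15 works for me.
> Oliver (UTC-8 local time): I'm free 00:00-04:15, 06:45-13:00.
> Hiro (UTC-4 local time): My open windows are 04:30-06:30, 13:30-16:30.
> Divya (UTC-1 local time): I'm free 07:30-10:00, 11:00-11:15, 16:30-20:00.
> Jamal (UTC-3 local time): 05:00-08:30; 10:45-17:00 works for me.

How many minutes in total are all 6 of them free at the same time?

Nadia in UTC: 08:00-12:30, 13:30-20:00 (add 8h to convert from UTC-8).
Ravi in UTC: 08:00-13:15, 15:45-19:15 (add 1h to convert from UTC-1).
Oliver in UTC: 08:00-12:15, 14:45-21:00 (add 8h to convert from UTC-8).
Hiro in UTC: 08:30-10:30, 17:30-20:30 (add 4h to convert from UTC-4).
Divya in UTC: 08:30-11:00, 12:00-12:15, 17:30-21:00 (add 1h to convert from UTC-1).
Jamal in UTC: 08:00-11:30, 13:45-20:00 (add 3h to convert from UTC-3).
Nadia ∩ Ravi: 08:00-12:30, 15:45-19:15.
Nadia ∩ Ravi ∩ Oliver: 08:00-12:15, 15:45-19:15.
Nadia ∩ Ravi ∩ Oliver ∩ Hiro: 08:30-10:30, 17:30-19:15.
Nadia ∩ Ravi ∩ Oliver ∩ Hiro ∩ Divya: 08:30-10:30, 17:30-19:15.
Nadia ∩ Ravi ∩ Oliver ∩ Hiro ∩ Divya ∩ Jamal: 08:30-10:30, 17:30-19:15.
Summing the common windows: 120 + 105 = 225 minutes.

225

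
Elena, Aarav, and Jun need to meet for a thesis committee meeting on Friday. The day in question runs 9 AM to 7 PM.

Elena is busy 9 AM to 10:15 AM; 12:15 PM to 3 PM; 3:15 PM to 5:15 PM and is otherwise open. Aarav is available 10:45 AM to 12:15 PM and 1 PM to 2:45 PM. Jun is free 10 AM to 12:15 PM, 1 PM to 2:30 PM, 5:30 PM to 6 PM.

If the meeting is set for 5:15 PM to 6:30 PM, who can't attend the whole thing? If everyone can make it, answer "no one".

Elena free: 10:15-12:15, 15:00-15:15, 17:15-19:00 (invert busy blocks within the working day).
Aarav free: 10:45-12:15, 13:00-14:45.
Jun free: 10:00-12:15, 13:00-14:30, 17:30-18:00.
Elena: free for 17:15-18:30. Aarav: not fully free for 17:15-18:30. Jun: not fully free for 17:15-18:30.

Aarav, Jun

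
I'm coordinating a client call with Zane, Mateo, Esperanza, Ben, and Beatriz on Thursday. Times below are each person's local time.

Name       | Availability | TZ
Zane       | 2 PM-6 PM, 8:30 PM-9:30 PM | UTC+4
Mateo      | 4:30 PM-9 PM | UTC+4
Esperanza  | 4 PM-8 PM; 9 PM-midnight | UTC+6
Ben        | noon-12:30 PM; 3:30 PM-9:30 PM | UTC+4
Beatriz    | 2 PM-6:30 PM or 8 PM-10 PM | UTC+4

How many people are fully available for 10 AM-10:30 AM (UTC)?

3

Zane in UTC: 10:00-14:00, 16:30-17:30 (subtract 4h to convert from UTC+4).
Mateo in UTC: 12:30-17:00 (subtract 4h to convert from UTC+4).
Esperanza in UTC: 10:00-14:00, 15:00-18:00 (subtract 6h to convert from UTC+6).
Ben in UTC: 08:00-08:30, 11:30-17:30 (subtract 4h to convert from UTC+4).
Beatriz in UTC: 10:00-14:30, 16:00-18:00 (subtract 4h to convert from UTC+4).
Zane, Esperanza, and Beatriz can make the full 10:00-10:30 slot — that's 3.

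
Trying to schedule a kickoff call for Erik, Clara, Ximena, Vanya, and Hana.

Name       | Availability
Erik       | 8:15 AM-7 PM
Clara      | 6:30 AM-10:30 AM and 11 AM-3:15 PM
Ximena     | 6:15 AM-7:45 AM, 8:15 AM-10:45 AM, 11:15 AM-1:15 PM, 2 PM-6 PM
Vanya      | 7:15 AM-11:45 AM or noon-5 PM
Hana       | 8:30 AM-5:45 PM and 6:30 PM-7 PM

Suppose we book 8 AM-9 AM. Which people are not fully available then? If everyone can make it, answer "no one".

Erik, Hana, Ximena

Erik: not fully free for 08:00-09:00. Clara: free for 08:00-09:00. Ximena: not fully free for 08:00-09:00. Vanya: free for 08:00-09:00. Hana: not fully free for 08:00-09:00.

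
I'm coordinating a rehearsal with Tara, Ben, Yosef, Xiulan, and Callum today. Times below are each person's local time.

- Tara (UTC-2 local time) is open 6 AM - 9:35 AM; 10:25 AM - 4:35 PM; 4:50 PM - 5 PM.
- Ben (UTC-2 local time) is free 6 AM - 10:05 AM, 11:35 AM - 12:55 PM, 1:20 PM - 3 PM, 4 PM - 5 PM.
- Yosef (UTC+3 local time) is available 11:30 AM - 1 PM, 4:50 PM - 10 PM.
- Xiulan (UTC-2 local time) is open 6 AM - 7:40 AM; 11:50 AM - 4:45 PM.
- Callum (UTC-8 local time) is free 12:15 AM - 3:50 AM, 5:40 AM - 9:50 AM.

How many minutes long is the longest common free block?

100

Tara in UTC: 08:00-11:35, 12:25-18:35, 18:50-19:00 (add 2h to convert from UTC-2).
Ben in UTC: 08:00-12:05, 13:35-14:55, 15:20-17:00, 18:00-19:00 (add 2h to convert from UTC-2).
Yosef in UTC: 08:30-10:00, 13:50-19:00 (subtract 3h to convert from UTC+3).
Xiulan in UTC: 08:00-09:40, 13:50-18:45 (add 2h to convert from UTC-2).
Callum in UTC: 08:15-11:50, 13:40-17:50 (add 8h to convert from UTC-8).
Tara ∩ Ben: 08:00-11:35, 13:35-14:55, 15:20-17:00, 18:00-18:35, 18:50-19:00.
Tara ∩ Ben ∩ Yosef: 08:30-10:00, 13:50-14:55, 15:20-17:00, 18:00-18:35, 18:50-19:00.
Tara ∩ Ben ∩ Yosef ∩ Xiulan: 08:30-09:40, 13:50-14:55, 15:20-17:00, 18:00-18:35.
Tara ∩ Ben ∩ Yosef ∩ Xiulan ∩ Callum: 08:30-09:40, 13:50-14:55, 15:20-17:00.
Those are the intersection windows.
The longest is 15:20-17:00 at 100 minutes.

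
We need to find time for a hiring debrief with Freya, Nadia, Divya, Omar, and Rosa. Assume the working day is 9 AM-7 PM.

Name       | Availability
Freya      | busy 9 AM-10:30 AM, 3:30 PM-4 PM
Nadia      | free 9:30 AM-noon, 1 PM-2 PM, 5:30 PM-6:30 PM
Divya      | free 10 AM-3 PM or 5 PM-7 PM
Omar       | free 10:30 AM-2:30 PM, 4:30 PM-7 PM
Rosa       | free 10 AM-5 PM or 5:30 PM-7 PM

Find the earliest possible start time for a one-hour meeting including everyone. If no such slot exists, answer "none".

10:30

Freya free: 10:30-15:30, 16:00-19:00 (invert busy blocks within the working day).
Nadia free: 09:30-12:00, 13:00-14:00, 17:30-18:30.
Divya free: 10:00-15:00, 17:00-19:00.
Omar free: 10:30-14:30, 16:30-19:00.
Rosa free: 10:00-17:00, 17:30-19:00.
Freya ∩ Nadia: 10:30-12:00, 13:00-14:00, 17:30-18:30.
Freya ∩ Nadia ∩ Divya: 10:30-12:00, 13:00-14:00, 17:30-18:30.
Freya ∩ Nadia ∩ Divya ∩ Omar: 10:30-12:00, 13:00-14:00, 17:30-18:30.
Freya ∩ Nadia ∩ Divya ∩ Omar ∩ Rosa: 10:30-12:00, 13:00-14:00, 17:30-18:30.
So the common availability across everyone is 10:30-12:00, 13:00-14:00, 17:30-18:30.
The first common window of at least 60 minutes is 10:30-12:00, so the earliest start is 10:30.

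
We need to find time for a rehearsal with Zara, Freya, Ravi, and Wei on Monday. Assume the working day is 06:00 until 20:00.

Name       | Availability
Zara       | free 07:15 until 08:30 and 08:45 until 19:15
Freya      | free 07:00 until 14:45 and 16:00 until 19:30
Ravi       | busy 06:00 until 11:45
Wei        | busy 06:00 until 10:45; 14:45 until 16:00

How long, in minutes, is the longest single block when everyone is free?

195

Zara free: 07:15-08:30, 08:45-19:15.
Freya free: 07:00-14:45, 16:00-19:30.
Ravi free: 11:45-20:00 (invert busy blocks within the working day).
Wei free: 10:45-14:45, 16:00-20:00 (invert busy blocks within the working day).
Zara ∩ Freya: 07:15-08:30, 08:45-14:45, 16:00-19:15.
Zara ∩ Freya ∩ Ravi: 11:45-14:45, 16:00-19:15.
Zara ∩ Freya ∩ Ravi ∩ Wei: 11:45-14:45, 16:00-19:15.
The longest is 16:00-19:15 at 195 minutes.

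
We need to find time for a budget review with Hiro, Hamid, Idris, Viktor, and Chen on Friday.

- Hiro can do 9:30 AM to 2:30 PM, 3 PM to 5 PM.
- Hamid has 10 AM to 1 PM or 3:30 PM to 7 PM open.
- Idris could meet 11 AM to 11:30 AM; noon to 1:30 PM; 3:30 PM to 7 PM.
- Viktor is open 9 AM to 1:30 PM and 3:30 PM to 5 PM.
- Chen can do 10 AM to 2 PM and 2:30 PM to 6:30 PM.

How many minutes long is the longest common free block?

Hiro ∩ Hamid: 10:00-13:00, 15:30-17:00.
Hiro ∩ Hamid ∩ Idris: 11:00-11:30, 12:00-13:00, 15:30-17:00.
Hiro ∩ Hamid ∩ Idris ∩ Viktor: 11:00-11:30, 12:00-13:00, 15:30-17:00.
Hiro ∩ Hamid ∩ Idris ∩ Viktor ∩ Chen: 11:00-11:30, 12:00-13:00, 15:30-17:00.
The longest is 15:30-17:00 at 90 minutes.

90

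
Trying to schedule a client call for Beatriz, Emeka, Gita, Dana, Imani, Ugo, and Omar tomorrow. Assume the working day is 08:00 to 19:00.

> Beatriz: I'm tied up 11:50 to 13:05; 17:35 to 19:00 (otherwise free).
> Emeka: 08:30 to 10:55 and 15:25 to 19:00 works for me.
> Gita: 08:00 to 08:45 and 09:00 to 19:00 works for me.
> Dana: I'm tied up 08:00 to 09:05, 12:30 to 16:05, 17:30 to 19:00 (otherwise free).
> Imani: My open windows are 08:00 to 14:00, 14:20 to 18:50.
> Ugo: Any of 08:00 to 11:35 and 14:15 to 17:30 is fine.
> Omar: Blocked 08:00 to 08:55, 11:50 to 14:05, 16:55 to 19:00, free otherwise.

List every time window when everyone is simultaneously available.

Beatriz free: 08:00-11:50, 13:05-17:35 (invert busy blocks within the working day).
Emeka free: 08:30-10:55, 15:25-19:00.
Gita free: 08:00-08:45, 09:00-19:00.
Dana free: 09:05-12:30, 16:05-17:30 (invert busy blocks within the working day).
Imani free: 08:00-14:00, 14:20-18:50.
Ugo free: 08:00-11:35, 14:15-17:30.
Omar free: 08:55-11:50, 14:05-16:55 (invert busy blocks within the working day).
Beatriz ∩ Emeka: 08:30-10:55, 15:25-17:35.
Beatriz ∩ Emeka ∩ Gita: 08:30-08:45, 09:00-10:55, 15:25-17:35.
Beatriz ∩ Emeka ∩ Gita ∩ Dana: 09:05-10:55, 16:05-17:30.
Beatriz ∩ Emeka ∩ Gita ∩ Dana ∩ Imani: 09:05-10:55, 16:05-17:30.
Beatriz ∩ Emeka ∩ Gita ∩ Dana ∩ Imani ∩ Ugo: 09:05-10:55, 16:05-17:30.
Beatriz ∩ Emeka ∩ Gita ∩ Dana ∩ Imani ∩ Ugo ∩ Omar: 09:05-10:55, 16:05-16:55.

09:05-10:55, 16:05-16:55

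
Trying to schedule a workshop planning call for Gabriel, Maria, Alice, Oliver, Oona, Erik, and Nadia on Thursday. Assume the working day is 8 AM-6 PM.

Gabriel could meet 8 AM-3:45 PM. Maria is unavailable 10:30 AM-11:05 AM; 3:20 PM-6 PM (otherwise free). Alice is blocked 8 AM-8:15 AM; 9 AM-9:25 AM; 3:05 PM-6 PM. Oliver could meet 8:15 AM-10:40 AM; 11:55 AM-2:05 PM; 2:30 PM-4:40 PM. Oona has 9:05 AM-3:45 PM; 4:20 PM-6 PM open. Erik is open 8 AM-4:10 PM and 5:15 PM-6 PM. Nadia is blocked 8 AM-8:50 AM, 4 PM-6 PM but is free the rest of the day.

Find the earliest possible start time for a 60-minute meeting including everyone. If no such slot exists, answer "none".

Gabriel free: 08:00-15:45.
Maria free: 08:00-10:30, 11:05-15:20 (invert busy blocks within the working day).
Alice free: 08:15-09:00, 09:25-15:05 (invert busy blocks within the working day).
Oliver free: 08:15-10:40, 11:55-14:05, 14:30-16:40.
Oona free: 09:05-15:45, 16:20-18:00.
Erik free: 08:00-16:10, 17:15-18:00.
Nadia free: 08:50-16:00 (invert busy blocks within the working day).
Gabriel ∩ Maria: 08:00-10:30, 11:05-15:20.
Gabriel ∩ Maria ∩ Alice: 08:15-09:00, 09:25-10:30, 11:05-15:05.
Gabriel ∩ Maria ∩ Alice ∩ Oliver: 08:15-09:00, 09:25-10:30, 11:55-14:05, 14:30-15:05.
Gabriel ∩ Maria ∩ Alice ∩ Oliver ∩ Oona: 09:25-10:30, 11:55-14:05, 14:30-15:05.
Gabriel ∩ Maria ∩ Alice ∩ Oliver ∩ Oona ∩ Erik: 09:25-10:30, 11:55-14:05, 14:30-15:05.
Gabriel ∩ Maria ∩ Alice ∩ Oliver ∩ Oona ∩ Erik ∩ Nadia: 09:25-10:30, 11:55-14:05, 14:30-15:05.
So the common availability across everyone is 09:25-10:30, 11:55-14:05, 14:30-15:05.
The first common window of at least 60 minutes is 09:25-10:30, so the earliest start is 09:25.

09:25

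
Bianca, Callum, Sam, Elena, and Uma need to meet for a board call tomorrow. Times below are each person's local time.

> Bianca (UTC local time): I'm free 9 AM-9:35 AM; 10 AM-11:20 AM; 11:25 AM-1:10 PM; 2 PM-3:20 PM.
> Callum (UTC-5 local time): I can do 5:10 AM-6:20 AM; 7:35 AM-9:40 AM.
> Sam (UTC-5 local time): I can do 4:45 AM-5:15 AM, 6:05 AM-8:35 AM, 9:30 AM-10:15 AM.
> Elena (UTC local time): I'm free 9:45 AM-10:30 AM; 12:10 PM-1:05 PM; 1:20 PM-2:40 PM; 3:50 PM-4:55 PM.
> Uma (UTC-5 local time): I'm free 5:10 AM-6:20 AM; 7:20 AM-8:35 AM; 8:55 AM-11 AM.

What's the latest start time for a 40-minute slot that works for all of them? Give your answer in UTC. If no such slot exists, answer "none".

Bianca in UTC: 09:00-09:35, 10:00-11:20, 11:25-13:10, 14:00-15:20.
Callum in UTC: 10:10-11:20, 12:35-14:40 (add 5h to convert from UTC-5).
Sam in UTC: 09:45-10:15, 11:05-13:35, 14:30-15:15 (add 5h to convert from UTC-5).
Elena in UTC: 09:45-10:30, 12:10-13:05, 13:20-14:40, 15:50-16:55.
Uma in UTC: 10:10-11:20, 12:20-13:35, 13:55-16:00 (add 5h to convert from UTC-5).
Bianca ∩ Callum: 10:10-11:20, 12:35-13:10, 14:00-14:40.
Bianca ∩ Callum ∩ Sam: 10:10-10:15, 11:05-11:20, 12:35-13:10, 14:30-14:40.
Bianca ∩ Callum ∩ Sam ∩ Elena: 10:10-10:15, 12:35-13:05, 14:30-14:40.
Bianca ∩ Callum ∩ Sam ∩ Elena ∩ Uma: 10:10-10:15, 12:35-13:05, 14:30-14:40.
No common window is at least 40 minutes long.

none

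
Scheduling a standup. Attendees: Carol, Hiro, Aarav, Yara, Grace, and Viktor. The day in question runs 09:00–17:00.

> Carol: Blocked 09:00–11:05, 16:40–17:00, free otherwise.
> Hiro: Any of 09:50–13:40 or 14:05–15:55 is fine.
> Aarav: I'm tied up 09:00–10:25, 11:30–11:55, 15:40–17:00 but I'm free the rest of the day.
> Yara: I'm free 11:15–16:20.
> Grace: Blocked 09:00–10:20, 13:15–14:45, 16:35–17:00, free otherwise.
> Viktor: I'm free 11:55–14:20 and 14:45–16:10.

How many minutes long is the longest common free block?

Carol free: 11:05-16:40 (invert busy blocks within the working day).
Hiro free: 09:50-13:40, 14:05-15:55.
Aarav free: 10:25-11:30, 11:55-15:40 (invert busy blocks within the working day).
Yara free: 11:15-16:20.
Grace free: 10:20-13:15, 14:45-16:35 (invert busy blocks within the working day).
Viktor free: 11:55-14:20, 14:45-16:10.
Carol ∩ Hiro: 11:05-13:40, 14:05-15:55.
Carol ∩ Hiro ∩ Aarav: 11:05-11:30, 11:55-13:40, 14:05-15:40.
Carol ∩ Hiro ∩ Aarav ∩ Yara: 11:15-11:30, 11:55-13:40, 14:05-15:40.
Carol ∩ Hiro ∩ Aarav ∩ Yara ∩ Grace: 11:15-11:30, 11:55-13:15, 14:45-15:40.
Carol ∩ Hiro ∩ Aarav ∩ Yara ∩ Grace ∩ Viktor: 11:55-13:15, 14:45-15:40.
So the common availability across everyone is 11:55-13:15, 14:45-15:40.
The longest is 11:55-13:15 at 80 minutes.

80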